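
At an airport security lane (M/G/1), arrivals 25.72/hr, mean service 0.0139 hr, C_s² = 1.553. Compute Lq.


ρ = λ·E[S] = 25.72·0.0139 = 0.3575
Lq = ρ²(1+C_s²)/(2(1−ρ)) = 0.1278·(1+1.553)/(2·0.6425)
= 0.1278·2.5530/1.2850 = 0.25394

Final: 0.25394


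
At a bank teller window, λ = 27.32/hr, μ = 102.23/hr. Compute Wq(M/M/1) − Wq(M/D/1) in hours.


ρ = 27.32/102.23 = 0.2672
Wq(M/M/1) = ρ/(μ−λ) = 0.2672/74.91 = 0.003567 hr
Wq(M/D/1) = ρ/(2(μ−λ)) = 0.001784 hr
Savings = 0.003567 − 0.001784 = 0.001784 hr

Final: 0.001784 hr


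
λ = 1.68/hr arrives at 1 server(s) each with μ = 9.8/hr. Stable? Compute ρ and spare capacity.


Total capacity cμ = 1·9.8 = 9.80/hr
ρ = λ/(cμ) = 1.68/9.80 = 0.1714
Stable ⇔ ρ < 1: YES
Spare capacity = cμ − λ = 9.80 − 1.68 = 8.12/hr

Final: ρ = 0.1714; stable; margin = 8.12/hr


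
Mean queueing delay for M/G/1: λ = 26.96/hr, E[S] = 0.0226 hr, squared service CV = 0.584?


ρ = λ·E[S] = 26.96·0.0226 = 0.6093
E[S²] = E[S]²(1+C_s²) = 0.0226²·(1+0.584) = 0.0008090
Wq = λ·E[S²]/(2(1−ρ)) = 26.96·0.0008090/(2·0.3907) = 0.02791 hr

Final: 0.02791 hr


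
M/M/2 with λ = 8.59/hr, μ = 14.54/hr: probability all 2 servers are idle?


a = λ/μ = 8.59/14.54 = 0.5908; ρ = a/c = 0.2954
Σ_{k=0}^{1} a^k/k! (terms k=0..1) = 1.00000 + 0.59078 = 1.59078
Tail: a^2/(2!(1−ρ)) = 0.34903/(2·0.7046) = 0.24767
P₀ = 1/(1.59078 + 0.24767) = 1/1.83846 = 0.543934

Final: 0.543934


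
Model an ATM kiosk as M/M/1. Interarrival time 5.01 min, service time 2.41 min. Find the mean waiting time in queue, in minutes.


λ = 60/5.01 = 11.9760 /hr
μ = 60/2.41 = 24.8963 /hr
ρ = λ/μ = 11.9760/24.8963 = 0.4810
Wq = ρ/(μ−λ) = 0.4810/(24.8963−11.9760) = 0.03723 hr
In minutes: 0.03723·60 = 2.234 min

Final: 2.234 min


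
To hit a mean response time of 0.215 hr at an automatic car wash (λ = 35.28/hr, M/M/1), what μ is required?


W = 1/(μ−λ) ⇒ μ − λ = 1/W = 1/0.215 = 4.6512
μ = λ + 1/W = 35.28 + 4.6512 = 39.9312 per hr

Final: 39.9312 /hr


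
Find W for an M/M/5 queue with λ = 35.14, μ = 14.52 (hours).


a = 2.4201; ρ = 0.4840; P₀ = 0.087100
Lq = P₀·a^c·ρ/(c!(1−ρ)²) = 0.10955
Wq = Lq/λ = 0.10955/35.14 = 0.003118 hr
W = Wq + 1/μ = 0.003118 + 0.06887 = 0.07199 hr

Final: 0.07199 hr


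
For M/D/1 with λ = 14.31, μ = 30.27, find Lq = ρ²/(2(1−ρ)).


ρ = 14.31/30.27 = 0.4727
M/D/1: Lq = ρ²/(2(1−ρ)) = 0.2235/(2·0.5273) = 0.21194

Final: 0.21194


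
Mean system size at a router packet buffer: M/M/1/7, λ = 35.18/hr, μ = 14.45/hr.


ρ = 35.18/14.45 = 2.4346
L = ρ[1 − (K+1)ρ^K + Kρ^(K+1)] / [(1−ρ)(1−ρ^(K+1))]
Numerator: 2.4346·(1 − 8·506.985941 + 7·1234.309024) = 11163.321600
Denominator: (-1.4346)·(-1233.309024) = 1769.307687
L = 11163.321600/1769.307687 = 6.3094

Final: 6.3094


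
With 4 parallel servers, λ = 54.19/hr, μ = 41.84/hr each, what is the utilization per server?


ρ = λ/(cμ) = 54.19/(4·41.84) = 54.19/167.36 = 0.3238

Final: 0.3238


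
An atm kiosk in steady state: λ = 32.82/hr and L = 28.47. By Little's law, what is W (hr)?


W = L/λ = 28.47/32.82 = 0.8675 hr

Final: 0.8675 hr


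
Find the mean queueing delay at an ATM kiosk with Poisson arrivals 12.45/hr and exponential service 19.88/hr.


ρ = 12.45/19.88 = 0.6263
Wq = ρ/(μ−λ) = 0.6263/(19.88 − 12.45) = 0.6263/7.43 = 0.08429 hr

Final: 0.08429 hr


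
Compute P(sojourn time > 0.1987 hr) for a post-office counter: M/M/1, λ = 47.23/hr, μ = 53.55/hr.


W ~ Exponential(μ−λ) for M/M/1.
μ − λ = 53.55 − 47.23 = 6.3200
P(W > t) = e^{−(μ−λ)t} = e^{−1.2558} = 0.284852

Final: 0.284852


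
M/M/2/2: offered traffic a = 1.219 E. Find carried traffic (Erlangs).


B(2,1.219) = 0.250839 (Erlang-B)
Carried load = a(1 − B) = 1.219·(1 − 0.250839) = 1.219·0.749161 = 0.9132 E

Final: 0.9132 Erlangs


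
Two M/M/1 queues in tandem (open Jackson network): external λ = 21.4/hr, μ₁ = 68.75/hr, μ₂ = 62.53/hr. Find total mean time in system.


Each node sees arrival rate λ = 21.4/hr (tandem ⇒ throughput preserved).
W₁ = 1/(μ₁−λ) = 1/(68.75−21.4) = 0.02112 hr
W₂ = 1/(μ₂−λ) = 1/(62.53−21.4) = 0.02431 hr
W_total = W₁ + W₂ = 0.02112 + 0.02431 = 0.04543 hr

Final: 0.04543 hr


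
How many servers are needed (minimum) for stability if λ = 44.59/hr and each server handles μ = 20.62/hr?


Stability requires cμ > λ ⇔ c > λ/μ.
λ/μ = 44.59/20.62 = 2.1625
Minimum integer c = ⌊2.1625⌋ + 1 = 3
Check: 3·20.62 = 61.86 > 44.59, while 2·20.62 = 41.24 ≤ 44.59

Final: 3 servers


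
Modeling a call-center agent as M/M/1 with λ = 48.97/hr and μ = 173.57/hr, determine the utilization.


ρ = λ/μ = 48.97/173.57 = 0.2821

Final: 0.2821


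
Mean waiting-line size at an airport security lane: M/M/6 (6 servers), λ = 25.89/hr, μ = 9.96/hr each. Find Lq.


a = λ/μ = 2.5994; ρ = a/6 = 0.4332
P₀ = 0.073788
Lq = P₀·a^c·ρ / (c!·(1−ρ)²) = 0.073788·308.48658·0.4332/(720·0.32122)
= 0.04264

Final: 0.04264


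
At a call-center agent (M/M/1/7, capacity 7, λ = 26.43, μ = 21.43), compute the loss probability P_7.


ρ = λ/μ = 26.43/21.43 = 1.2333
P_K = (1−ρ)ρ^K/(1−ρ^(K+1)) = (-0.2333·4.340352)/(1 − 5.353033)
= -1.012681/-4.353033 = 0.232638

Final: 0.232638


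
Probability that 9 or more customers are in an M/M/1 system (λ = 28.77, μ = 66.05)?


ρ = 28.77/66.05 = 0.4356
P(N ≥ n) = ρ^n = 0.4356^9 = 0.0005644

Final: 0.0005644


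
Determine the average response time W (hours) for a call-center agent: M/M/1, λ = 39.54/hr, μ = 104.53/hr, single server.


W = 1/(μ−λ) = 1/(104.53 − 39.54) = 1/64.99 = 0.01539 hr

Final: 0.01539 hr


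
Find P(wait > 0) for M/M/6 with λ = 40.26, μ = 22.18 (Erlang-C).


a = λ/μ = 1.8151; ρ = a/6 = 0.3025
P₀ = 0.162681 (from M/M/c formula)
C(c,a) = [a^c/(c!(1−ρ))]·P₀ = [35.76625/(720·0.6975)]·0.162681
= 0.07122·0.162681 = 0.011586

Final: 0.011586


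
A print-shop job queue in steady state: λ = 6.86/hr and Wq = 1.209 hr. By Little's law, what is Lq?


Lq = λWq = 6.86·1.209 = 8.2937

Final: 8.2937


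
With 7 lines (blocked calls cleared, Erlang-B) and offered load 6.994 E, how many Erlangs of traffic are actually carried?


B(7,6.994) = 0.248500 (Erlang-B)
Carried load = a(1 − B) = 6.994·(1 − 0.248500) = 6.994·0.751500 = 5.2560 E

Final: 5.2560 Erlangs


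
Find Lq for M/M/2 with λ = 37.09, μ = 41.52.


a = λ/μ = 0.8933; ρ = a/2 = 0.4467
P₀ = 0.382502
Lq = P₀·a^c·ρ / (c!·(1−ρ)²) = 0.382502·0.79799·0.4467/(2·0.30619)
= 0.22263

Final: 0.22263


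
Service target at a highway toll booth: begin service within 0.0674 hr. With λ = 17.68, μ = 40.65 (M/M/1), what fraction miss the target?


ρ = 17.68/40.65 = 0.4349
P(Wq > t) = ρ·e^{−(μ−λ)t} = 0.4349·e^{−1.5482}
= 0.4349·0.212635 = 0.092482

Final: 0.092482


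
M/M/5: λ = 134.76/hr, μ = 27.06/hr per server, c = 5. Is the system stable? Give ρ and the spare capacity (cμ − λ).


Total capacity cμ = 5·27.06 = 135.30/hr
ρ = λ/(cμ) = 134.76/135.30 = 0.9960
Stable ⇔ ρ < 1: YES
Spare capacity = cμ − λ = 135.30 − 134.76 = 0.54/hr

Final: ρ = 0.9960; stable; margin = 0.54/hr


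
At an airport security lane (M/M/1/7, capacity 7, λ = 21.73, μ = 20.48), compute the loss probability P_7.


ρ = λ/μ = 21.73/20.48 = 1.0610
P_K = (1−ρ)ρ^K/(1−ρ^(K+1)) = (-0.06104·1.513939)/(1 − 1.606343)
= -0.092404/-0.606343 = 0.152395

Final: 0.152395


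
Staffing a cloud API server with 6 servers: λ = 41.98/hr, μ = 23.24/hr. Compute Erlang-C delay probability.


a = λ/μ = 1.8064; ρ = a/6 = 0.3011
P₀ = 0.164119 (from M/M/c formula)
C(c,a) = [a^c/(c!(1−ρ))]·P₀ = [34.74064/(720·0.6989)]·0.164119
= 0.06903·0.164119 = 0.011330

Final: 0.011330


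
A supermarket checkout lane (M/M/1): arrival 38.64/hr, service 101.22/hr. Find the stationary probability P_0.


ρ = 38.64/101.22 = 0.3817
P_n = (1−ρ)·ρ^n = (1 − 0.3817)·0.3817^0 = 0.6183·1.000000 = 0.618257

Final: 0.618257


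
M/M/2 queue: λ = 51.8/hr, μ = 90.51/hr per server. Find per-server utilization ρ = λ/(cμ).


ρ = λ/(cμ) = 51.8/(2·90.51) = 51.8/181.02 = 0.2862

Final: 0.2862


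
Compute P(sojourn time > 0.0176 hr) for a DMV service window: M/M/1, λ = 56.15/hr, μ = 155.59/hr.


W ~ Exponential(μ−λ) for M/M/1.
μ − λ = 155.59 − 56.15 = 99.4400
P(W > t) = e^{−(μ−λ)t} = e^{−1.7501} = 0.173749

Final: 0.173749


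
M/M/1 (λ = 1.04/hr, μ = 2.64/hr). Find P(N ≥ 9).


ρ = 1.04/2.64 = 0.3939
P(N ≥ n) = ρ^n = 0.3939^9 = 0.0002285

Final: 0.0002285


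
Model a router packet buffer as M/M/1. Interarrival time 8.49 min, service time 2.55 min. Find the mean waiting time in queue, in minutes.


λ = 60/8.49 = 7.0671 /hr
μ = 60/2.55 = 23.5294 /hr
ρ = λ/μ = 7.0671/23.5294 = 0.3004
Wq = ρ/(μ−λ) = 0.3004/(23.5294−7.0671) = 0.01824 hr
In minutes: 0.01824·60 = 1.095 min

Final: 1.095 min


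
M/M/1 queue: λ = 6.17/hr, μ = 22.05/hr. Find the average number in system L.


ρ = λ/μ = 6.17/22.05 = 0.2798
L = ρ/(1−ρ) = 0.2798/(1 − 0.2798) = 0.2798/0.7202 = 0.3885

Final: 0.3885


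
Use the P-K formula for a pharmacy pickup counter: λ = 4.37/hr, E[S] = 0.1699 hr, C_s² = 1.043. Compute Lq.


ρ = λ·E[S] = 4.37·0.1699 = 0.7425
Lq = ρ²(1+C_s²)/(2(1−ρ)) = 0.5513·(1+1.043)/(2·0.2575)
= 0.5513·2.0430/0.5151 = 2.18649

Final: 2.18649


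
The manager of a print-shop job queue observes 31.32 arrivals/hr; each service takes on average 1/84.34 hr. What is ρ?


ρ = λ/μ = 31.32/84.34 = 0.3714

Final: 0.3714


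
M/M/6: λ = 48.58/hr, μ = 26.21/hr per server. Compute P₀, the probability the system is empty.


a = λ/μ = 48.58/26.21 = 1.8535; ρ = a/c = 0.3089
Σ_{k=0}^{5} a^k/k! (terms k=0..5) = 1.00000 + 1.85349 + 1.71771 + 1.06126 + 0.49176 + 0.18229 = 6.30651
Tail: a^6/(6!(1−ρ)) = 40.54553/(720·0.6911) = 0.08149
P₀ = 1/(6.30651 + 0.08149) = 1/6.38800 = 0.156544

Final: 0.156544


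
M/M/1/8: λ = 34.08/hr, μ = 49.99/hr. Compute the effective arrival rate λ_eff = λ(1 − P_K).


ρ = 0.6817; P_K = (1−ρ)ρ^8/(1−ρ^9) = 0.015338
λ_eff = λ(1 − P_K) = 34.08·(1 − 0.015338) = 34.08·0.984662 = 33.5573 /hr

Final: 33.5573 /hr


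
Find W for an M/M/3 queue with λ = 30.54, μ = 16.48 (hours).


a = 1.8532; ρ = 0.6177; P₀ = 0.136150
Lq = P₀·a^c·ρ/(c!(1−ρ)²) = 0.61041
Wq = Lq/λ = 0.61041/30.54 = 0.01999 hr
W = Wq + 1/μ = 0.01999 + 0.06068 = 0.08067 hr

Final: 0.08067 hr


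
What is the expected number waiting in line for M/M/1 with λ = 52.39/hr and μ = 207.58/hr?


ρ = 52.39/207.58 = 0.2524
Lq = ρ²/(1−ρ) = 0.06370/0.7476 = 0.08520

Final: 0.08520


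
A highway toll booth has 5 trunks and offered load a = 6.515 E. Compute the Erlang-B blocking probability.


B(c,a) = (a^c/c!) / Σ_{k=0}^{c} a^k/k!
a^5/5! = 97.811711
Σ terms (k=0..5): 1.00000 + 6.51500 + 21.22261 + 46.08844 + 75.06655 + 97.81171 = 247.704310
B = 97.811711/247.704310 = 0.394873

Final: 0.394873


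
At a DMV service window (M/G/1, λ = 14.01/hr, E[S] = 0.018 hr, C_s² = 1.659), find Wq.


ρ = λ·E[S] = 14.01·0.018 = 0.2522
E[S²] = E[S]²(1+C_s²) = 0.018²·(1+1.659) = 0.0008615
Wq = λ·E[S²]/(2(1−ρ)) = 14.01·0.0008615/(2·0.7478) = 0.008070 hr

Final: 0.008070 hr


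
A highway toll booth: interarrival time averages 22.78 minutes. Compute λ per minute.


λ = 1/(interarrival time) in consistent units.
1 minute = 1 min, so λ = 1/22.78 = 0.04390 per minute

Final: 0.04390 /min


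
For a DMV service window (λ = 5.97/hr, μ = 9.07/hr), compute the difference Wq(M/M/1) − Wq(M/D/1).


ρ = 5.97/9.07 = 0.6582
Wq(M/M/1) = ρ/(μ−λ) = 0.6582/3.10 = 0.21233 hr
Wq(M/D/1) = ρ/(2(μ−λ)) = 0.10616 hr
Savings = 0.21233 − 0.10616 = 0.10616 hr

Final: 0.10616 hr


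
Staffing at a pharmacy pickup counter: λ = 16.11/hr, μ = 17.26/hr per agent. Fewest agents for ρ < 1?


Stability requires cμ > λ ⇔ c > λ/μ.
λ/μ = 16.11/17.26 = 0.9334
Minimum integer c = ⌊0.9334⌋ + 1 = 1
Check: 1·17.26 = 17.26 > 16.11, while 0·17.26 = 0.00 ≤ 16.11

Final: 1 servers


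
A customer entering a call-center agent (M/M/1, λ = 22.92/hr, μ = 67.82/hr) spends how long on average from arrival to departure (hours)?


W = 1/(μ−λ) = 1/(67.82 − 22.92) = 1/44.90 = 0.02227 hr

Final: 0.02227 hr


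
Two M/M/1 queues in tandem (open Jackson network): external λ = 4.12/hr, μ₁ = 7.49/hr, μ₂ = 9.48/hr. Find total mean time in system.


Each node sees arrival rate λ = 4.12/hr (tandem ⇒ throughput preserved).
W₁ = 1/(μ₁−λ) = 1/(7.49−4.12) = 0.29674 hr
W₂ = 1/(μ₂−λ) = 1/(9.48−4.12) = 0.18657 hr
W_total = W₁ + W₂ = 0.29674 + 0.18657 = 0.48330 hr

Final: 0.48330 hr


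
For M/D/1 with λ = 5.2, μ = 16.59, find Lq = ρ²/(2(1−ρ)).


ρ = 5.2/16.59 = 0.3134
M/D/1: Lq = ρ²/(2(1−ρ)) = 0.09825/(2·0.6866) = 0.07155

Final: 0.07155


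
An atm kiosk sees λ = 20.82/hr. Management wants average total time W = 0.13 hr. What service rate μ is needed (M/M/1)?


W = 1/(μ−λ) ⇒ μ − λ = 1/W = 1/0.13 = 7.6923
μ = λ + 1/W = 20.82 + 7.6923 = 28.5123 per hr

Final: 28.5123 /hr


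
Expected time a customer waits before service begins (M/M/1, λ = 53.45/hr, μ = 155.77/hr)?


ρ = 53.45/155.77 = 0.3431
Wq = ρ/(μ−λ) = 0.3431/(155.77 − 53.45) = 0.3431/102.32 = 0.003354 hr

Final: 0.003354 hr


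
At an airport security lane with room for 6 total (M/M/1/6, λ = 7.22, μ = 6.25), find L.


ρ = 7.22/6.25 = 1.1552
L = ρ[1 − (K+1)ρ^K + Kρ^(K+1)] / [(1−ρ)(1−ρ^(K+1))]
Numerator: 1.1552·(1 − 7·2.376529 + 6·2.745366) = 0.966319
Denominator: (-0.1552)·(-1.745366) = 0.270881
L = 0.966319/0.270881 = 3.5673

Final: 3.5673


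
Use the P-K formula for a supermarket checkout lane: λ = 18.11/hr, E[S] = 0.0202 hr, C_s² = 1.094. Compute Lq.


ρ = λ·E[S] = 18.11·0.0202 = 0.3658
Lq = ρ²(1+C_s²)/(2(1−ρ)) = 0.1338·(1+1.094)/(2·0.6342)
= 0.1338·2.0940/1.2684 = 0.22094

Final: 0.22094


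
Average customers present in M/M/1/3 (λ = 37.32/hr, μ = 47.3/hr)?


ρ = 37.32/47.3 = 0.7890
L = ρ[1 − (K+1)ρ^K + Kρ^(K+1)] / [(1−ρ)(1−ρ^(K+1))]
Numerator: 0.7890·(1 − 4·0.491181 + 3·0.387545) = 0.156153
Denominator: (0.2110)·(0.612455) = 0.129224
L = 0.156153/0.129224 = 1.2084

Final: 1.2084


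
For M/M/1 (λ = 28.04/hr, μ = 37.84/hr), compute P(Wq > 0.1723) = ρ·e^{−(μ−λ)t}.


ρ = 28.04/37.84 = 0.7410
P(Wq > t) = ρ·e^{−(μ−λ)t} = 0.7410·e^{−1.6885}
= 0.7410·0.184789 = 0.136931

Final: 0.136931


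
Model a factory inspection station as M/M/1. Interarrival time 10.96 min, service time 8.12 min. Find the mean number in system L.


λ = 60/10.96 = 5.4745 /hr
μ = 60/8.12 = 7.3892 /hr
ρ = λ/μ = 5.4745/7.3892 = 0.7409
L = ρ/(1−ρ) = 0.7409/0.2591 = 2.8592

Final: 2.8592


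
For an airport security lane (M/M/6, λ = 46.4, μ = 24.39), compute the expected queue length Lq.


a = λ/μ = 1.9024; ρ = a/6 = 0.3171
P₀ = 0.149045
Lq = P₀·a^c·ρ / (c!·(1−ρ)²) = 0.149045·47.40641·0.3171/(720·0.46639)
= 0.006671

Final: 0.006671


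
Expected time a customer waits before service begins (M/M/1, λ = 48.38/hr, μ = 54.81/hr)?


ρ = 48.38/54.81 = 0.8827
Wq = ρ/(μ−λ) = 0.8827/(54.81 − 48.38) = 0.8827/6.43 = 0.1373 hr

Final: 0.1373 hr


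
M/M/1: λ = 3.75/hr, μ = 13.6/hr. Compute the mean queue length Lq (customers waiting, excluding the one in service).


ρ = 3.75/13.6 = 0.2757
Lq = ρ²/(1−ρ) = 0.07603/0.7243 = 0.1050

Final: 0.1050


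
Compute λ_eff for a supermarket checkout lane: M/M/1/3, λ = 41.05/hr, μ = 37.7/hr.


ρ = 1.0889; P_K = (1−ρ)ρ^3/(1−ρ^4) = 0.282770
λ_eff = λ(1 − P_K) = 41.05·(1 − 0.282770) = 41.05·0.717230 = 29.4423 /hr

Final: 29.4423 /hr


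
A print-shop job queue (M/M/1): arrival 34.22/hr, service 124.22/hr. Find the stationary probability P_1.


ρ = 34.22/124.22 = 0.2755
P_n = (1−ρ)·ρ^n = (1 − 0.2755)·0.2755^1 = 0.7245·0.275479 = 0.199590

Final: 0.199590


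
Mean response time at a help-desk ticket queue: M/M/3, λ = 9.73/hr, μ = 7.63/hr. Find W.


a = 1.2752; ρ = 0.4251; P₀ = 0.271038
Lq = P₀·a^c·ρ/(c!(1−ρ)²) = 0.12047
Wq = Lq/λ = 0.12047/9.73 = 0.01238 hr
W = Wq + 1/μ = 0.01238 + 0.13106 = 0.14344 hr

Final: 0.14344 hr


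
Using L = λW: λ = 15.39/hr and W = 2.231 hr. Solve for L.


L = λW = 15.39·2.231 = 34.3351

Final: 34.3351


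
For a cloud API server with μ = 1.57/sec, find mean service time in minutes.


Mean service time = 1/μ = 1/1.57 second = 0.63694 second
In minutes: 0.63694 × 0.0166667 = 0.01062 min

Final: 0.01062 min


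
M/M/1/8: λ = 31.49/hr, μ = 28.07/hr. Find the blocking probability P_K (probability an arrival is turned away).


ρ = λ/μ = 31.49/28.07 = 1.1218
P_K = (1−ρ)ρ^K/(1−ρ^(K+1)) = (-0.1218·2.508661)/(1 − 2.814312)
= -0.305651/-1.814312 = 0.168467

Final: 0.168467


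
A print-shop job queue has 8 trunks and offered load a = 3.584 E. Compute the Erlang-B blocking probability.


B(c,a) = (a^c/c!) / Σ_{k=0}^{c} a^k/k!
a^8/8! = 0.675186
Σ terms (k=0..8): 1.00000 + 3.58400 + 6.42253 + 7.67278 + 6.87481 + 4.92786 + 2.94358 + 1.50711 + 0.67519 = 35.607859
B = 0.675186/35.607859 = 0.018962

Final: 0.018962


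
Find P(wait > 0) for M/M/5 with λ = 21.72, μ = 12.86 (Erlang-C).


a = λ/μ = 1.6890; ρ = a/5 = 0.3378
P₀ = 0.184154 (from M/M/c formula)
C(c,a) = [a^c/(c!(1−ρ))]·P₀ = [13.74340/(120·0.6622)]·0.184154
= 0.17295·0.184154 = 0.031849

Final: 0.031849


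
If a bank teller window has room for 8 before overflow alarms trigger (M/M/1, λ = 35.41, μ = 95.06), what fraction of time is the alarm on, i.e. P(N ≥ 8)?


ρ = 35.41/95.06 = 0.3725
P(N ≥ n) = ρ^n = 0.3725^8 = 0.0003707

Final: 0.0003707


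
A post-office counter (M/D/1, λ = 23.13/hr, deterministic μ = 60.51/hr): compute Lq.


ρ = 23.13/60.51 = 0.3823
M/D/1: Lq = ρ²/(2(1−ρ)) = 0.1461/(2·0.6177) = 0.11826

Final: 0.11826


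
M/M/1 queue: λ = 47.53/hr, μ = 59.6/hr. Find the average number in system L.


ρ = λ/μ = 47.53/59.6 = 0.7975
L = ρ/(1−ρ) = 0.7975/(1 − 0.7975) = 0.7975/0.2025 = 3.9379

Final: 3.9379


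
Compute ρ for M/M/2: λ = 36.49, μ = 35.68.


ρ = λ/(cμ) = 36.49/(2·35.68) = 36.49/71.36 = 0.5114

Final: 0.5114


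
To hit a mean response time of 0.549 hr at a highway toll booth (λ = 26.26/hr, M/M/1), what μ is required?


W = 1/(μ−λ) ⇒ μ − λ = 1/W = 1/0.549 = 1.8215
μ = λ + 1/W = 26.26 + 1.8215 = 28.0815 per hr

Final: 28.0815 /hr


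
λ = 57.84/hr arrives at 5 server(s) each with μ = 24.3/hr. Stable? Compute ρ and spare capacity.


Total capacity cμ = 5·24.3 = 121.50/hr
ρ = λ/(cμ) = 57.84/121.50 = 0.4760
Stable ⇔ ρ < 1: YES
Spare capacity = cμ − λ = 121.50 − 57.84 = 63.66/hr

Final: ρ = 0.4760; stable; margin = 63.66/hr


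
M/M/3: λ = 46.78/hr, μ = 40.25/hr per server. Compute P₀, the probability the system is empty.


a = λ/μ = 46.78/40.25 = 1.1622; ρ = a/c = 0.3874
Σ_{k=0}^{2} a^k/k! (terms k=0..2) = 1.00000 + 1.16224 + 0.67540 = 2.83763
Tail: a^3/(3!(1−ρ)) = 1.56994/(6·0.6126) = 0.42713
P₀ = 1/(2.83763 + 0.42713) = 1/3.26477 = 0.306301

Final: 0.306301


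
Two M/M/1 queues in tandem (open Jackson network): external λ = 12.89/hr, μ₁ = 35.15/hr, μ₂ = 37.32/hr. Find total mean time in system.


Each node sees arrival rate λ = 12.89/hr (tandem ⇒ throughput preserved).
W₁ = 1/(μ₁−λ) = 1/(35.15−12.89) = 0.04492 hr
W₂ = 1/(μ₂−λ) = 1/(37.32−12.89) = 0.04093 hr
W_total = W₁ + W₂ = 0.04492 + 0.04093 = 0.08586 hr

Final: 0.08586 hr


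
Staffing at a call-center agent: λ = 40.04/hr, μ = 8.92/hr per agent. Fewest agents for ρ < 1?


Stability requires cμ > λ ⇔ c > λ/μ.
λ/μ = 40.04/8.92 = 4.4888
Minimum integer c = ⌊4.4888⌋ + 1 = 5
Check: 5·8.92 = 44.60 > 40.04, while 4·8.92 = 35.68 ≤ 40.04

Final: 5 servers


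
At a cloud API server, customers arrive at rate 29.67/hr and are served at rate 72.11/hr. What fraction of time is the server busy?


ρ = λ/μ = 29.67/72.11 = 0.4115

Final: 0.4115


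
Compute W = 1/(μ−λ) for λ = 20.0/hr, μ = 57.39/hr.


W = 1/(μ−λ) = 1/(57.39 − 20.0) = 1/37.39 = 0.02675 hr

Final: 0.02675 hr


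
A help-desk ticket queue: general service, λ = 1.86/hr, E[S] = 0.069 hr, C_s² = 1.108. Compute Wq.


ρ = λ·E[S] = 1.86·0.069 = 0.1283
E[S²] = E[S]²(1+C_s²) = 0.069²·(1+1.108) = 0.010036
Wq = λ·E[S²]/(2(1−ρ)) = 1.86·0.010036/(2·0.8717) = 0.01071 hr

Final: 0.01071 hr


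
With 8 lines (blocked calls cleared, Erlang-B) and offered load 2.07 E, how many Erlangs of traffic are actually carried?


B(8,2.07) = 0.001055 (Erlang-B)
Carried load = a(1 − B) = 2.07·(1 − 0.001055) = 2.07·0.998945 = 2.0678 E

Final: 2.0678 Erlangs


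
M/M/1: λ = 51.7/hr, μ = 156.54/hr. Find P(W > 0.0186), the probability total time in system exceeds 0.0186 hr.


W ~ Exponential(μ−λ) for M/M/1.
μ − λ = 156.54 − 51.7 = 104.8400
P(W > t) = e^{−(μ−λ)t} = e^{−1.9500} = 0.142271

Final: 0.142271


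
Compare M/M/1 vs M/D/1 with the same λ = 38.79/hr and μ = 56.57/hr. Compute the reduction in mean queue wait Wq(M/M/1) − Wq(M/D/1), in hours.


ρ = 38.79/56.57 = 0.6857
Wq(M/M/1) = ρ/(μ−λ) = 0.6857/17.78 = 0.03857 hr
Wq(M/D/1) = ρ/(2(μ−λ)) = 0.01928 hr
Savings = 0.03857 − 0.01928 = 0.01928 hr

Final: 0.01928 hr


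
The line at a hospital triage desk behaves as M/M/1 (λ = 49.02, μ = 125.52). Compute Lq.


ρ = 49.02/125.52 = 0.3905
Lq = ρ²/(1−ρ) = 0.1525/0.6095 = 0.2502

Final: 0.2502


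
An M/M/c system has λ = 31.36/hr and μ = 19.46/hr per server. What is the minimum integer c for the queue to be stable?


Stability requires cμ > λ ⇔ c > λ/μ.
λ/μ = 31.36/19.46 = 1.6115
Minimum integer c = ⌊1.6115⌋ + 1 = 2
Check: 2·19.46 = 38.92 > 31.36, while 1·19.46 = 19.46 ≤ 31.36

Final: 2 servers


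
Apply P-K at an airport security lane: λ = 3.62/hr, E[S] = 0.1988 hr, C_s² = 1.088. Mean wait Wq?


ρ = λ·E[S] = 3.62·0.1988 = 0.7197
E[S²] = E[S]²(1+C_s²) = 0.1988²·(1+1.088) = 0.082521
Wq = λ·E[S²]/(2(1−ρ)) = 3.62·0.082521/(2·0.2803) = 0.53278 hr

Final: 0.53278 hr


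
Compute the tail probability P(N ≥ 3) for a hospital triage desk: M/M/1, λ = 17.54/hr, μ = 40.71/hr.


ρ = 17.54/40.71 = 0.4309
P(N ≥ n) = ρ^n = 0.4309^3 = 0.079981

Final: 0.079981


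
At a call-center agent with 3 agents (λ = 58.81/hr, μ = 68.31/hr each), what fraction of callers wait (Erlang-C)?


a = λ/μ = 0.8609; ρ = a/3 = 0.2870
P₀ = 0.420047 (from M/M/c formula)
C(c,a) = [a^c/(c!(1−ρ))]·P₀ = [0.63812/(6·0.7130)]·0.420047
= 0.14916·0.420047 = 0.062653

Final: 0.062653


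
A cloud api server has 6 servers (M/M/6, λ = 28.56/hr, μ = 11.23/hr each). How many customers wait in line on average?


a = λ/μ = 2.5432; ρ = a/6 = 0.4239
P₀ = 0.078123
Lq = P₀·a^c·ρ / (c!·(1−ρ)²) = 0.078123·270.56442·0.4239/(720·0.33193)
= 0.03749

Final: 0.03749


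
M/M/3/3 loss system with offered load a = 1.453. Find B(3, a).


B(c,a) = (a^c/c!) / Σ_{k=0}^{c} a^k/k!
a^3/3! = 0.511264
Σ terms (k=0..3): 1.00000 + 1.45300 + 1.05560 + 0.51126 = 4.019869
B = 0.511264/4.019869 = 0.127184

Final: 0.127184


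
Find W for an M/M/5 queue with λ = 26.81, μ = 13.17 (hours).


a = 2.0357; ρ = 0.4071; P₀ = 0.129523
Lq = P₀·a^c·ρ/(c!(1−ρ)²) = 0.04371
Wq = Lq/λ = 0.04371/26.81 = 0.001630 hr
W = Wq + 1/μ = 0.001630 + 0.07593 = 0.07756 hr

Final: 0.07756 hr


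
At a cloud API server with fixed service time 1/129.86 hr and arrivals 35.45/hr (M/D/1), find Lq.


ρ = 35.45/129.86 = 0.2730
M/D/1: Lq = ρ²/(2(1−ρ)) = 0.07452/(2·0.7270) = 0.05125

Final: 0.05125


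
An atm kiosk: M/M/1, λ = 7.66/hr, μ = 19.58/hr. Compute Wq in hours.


ρ = 7.66/19.58 = 0.3912
Wq = ρ/(μ−λ) = 0.3912/(19.58 − 7.66) = 0.3912/11.92 = 0.03282 hr

Final: 0.03282 hr


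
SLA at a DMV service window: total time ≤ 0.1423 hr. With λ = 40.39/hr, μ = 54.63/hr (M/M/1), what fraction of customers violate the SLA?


W ~ Exponential(μ−λ) for M/M/1.
μ − λ = 54.63 − 40.39 = 14.2400
P(W > t) = e^{−(μ−λ)t} = e^{−2.0264} = 0.131816

Final: 0.131816


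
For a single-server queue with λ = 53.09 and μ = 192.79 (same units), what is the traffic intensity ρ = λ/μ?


ρ = λ/μ = 53.09/192.79 = 0.2754

Final: 0.2754


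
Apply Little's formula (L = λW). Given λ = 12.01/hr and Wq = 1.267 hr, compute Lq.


Lq = λWq = 12.01·1.267 = 15.2167

Final: 15.2167


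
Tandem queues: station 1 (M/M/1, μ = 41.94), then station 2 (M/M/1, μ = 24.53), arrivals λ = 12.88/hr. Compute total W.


Each node sees arrival rate λ = 12.88/hr (tandem ⇒ throughput preserved).
W₁ = 1/(μ₁−λ) = 1/(41.94−12.88) = 0.03441 hr
W₂ = 1/(μ₂−λ) = 1/(24.53−12.88) = 0.08584 hr
W_total = W₁ + W₂ = 0.03441 + 0.08584 = 0.12025 hr

Final: 0.12025 hr


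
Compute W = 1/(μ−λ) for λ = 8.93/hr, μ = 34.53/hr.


W = 1/(μ−λ) = 1/(34.53 − 8.93) = 1/25.60 = 0.03906 hr

Final: 0.03906 hr


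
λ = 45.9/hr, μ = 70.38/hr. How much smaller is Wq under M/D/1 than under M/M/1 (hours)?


ρ = 45.9/70.38 = 0.6522
Wq(M/M/1) = ρ/(μ−λ) = 0.6522/24.48 = 0.02664 hr
Wq(M/D/1) = ρ/(2(μ−λ)) = 0.01332 hr
Savings = 0.02664 − 0.01332 = 0.01332 hr

Final: 0.01332 hr


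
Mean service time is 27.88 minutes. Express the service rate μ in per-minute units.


μ = 1/(service time) in consistent units.
1 minute = 1 min, so μ = 1/27.88 = 0.03587 per minute

Final: 0.03587 /min


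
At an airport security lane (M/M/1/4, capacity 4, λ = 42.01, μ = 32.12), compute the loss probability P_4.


ρ = λ/μ = 42.01/32.12 = 1.3079
P_K = (1−ρ)ρ^K/(1−ρ^(K+1)) = (-0.3079·2.926231)/(1 − 3.827240)
= -0.901009/-2.827240 = 0.318689

Final: 0.318689


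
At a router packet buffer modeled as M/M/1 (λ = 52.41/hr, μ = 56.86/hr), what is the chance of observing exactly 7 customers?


ρ = 52.41/56.86 = 0.9217
P_n = (1−ρ)·ρ^n = (1 − 0.9217)·0.9217^7 = 0.07826·0.565264 = 0.044239

Final: 0.044239


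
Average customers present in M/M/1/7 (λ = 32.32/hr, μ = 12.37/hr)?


ρ = 32.32/12.37 = 2.6128
L = ρ[1 − (K+1)ρ^K + Kρ^(K+1)] / [(1−ρ)(1−ρ^(K+1))]
Numerator: 2.6128·(1 − 8·831.211546 + 7·2171.766950) = 22348.813050
Denominator: (-1.6128)·(-2170.766950) = 3500.953974
L = 22348.813050/3500.953974 = 6.3836

Final: 6.3836


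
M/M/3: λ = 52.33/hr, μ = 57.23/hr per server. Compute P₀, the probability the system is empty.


a = λ/μ = 52.33/57.23 = 0.9144; ρ = a/c = 0.3048
Σ_{k=0}^{2} a^k/k! (terms k=0..2) = 1.00000 + 0.91438 + 0.41805 = 2.33243
Tail: a^3/(3!(1−ρ)) = 0.76451/(6·0.6952) = 0.18328
P₀ = 1/(2.33243 + 0.18328) = 1/2.51571 = 0.397503

Final: 0.397503


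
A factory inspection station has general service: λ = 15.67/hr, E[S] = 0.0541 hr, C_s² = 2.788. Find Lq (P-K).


ρ = λ·E[S] = 15.67·0.0541 = 0.8477
Lq = ρ²(1+C_s²)/(2(1−ρ)) = 0.7187·(1+2.788)/(2·0.1523)
= 0.7187·3.7880/0.3045 = 8.94019

Final: 8.94019


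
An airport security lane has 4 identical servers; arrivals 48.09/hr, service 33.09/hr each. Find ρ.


ρ = λ/(cμ) = 48.09/(4·33.09) = 48.09/132.36 = 0.3633

Final: 0.3633


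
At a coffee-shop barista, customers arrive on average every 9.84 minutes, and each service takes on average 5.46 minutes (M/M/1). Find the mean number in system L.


λ = 60/9.84 = 6.0976 /hr
μ = 60/5.46 = 10.9890 /hr
ρ = λ/μ = 6.0976/10.9890 = 0.5549
L = ρ/(1−ρ) = 0.5549/0.4451 = 1.2466

Final: 1.2466


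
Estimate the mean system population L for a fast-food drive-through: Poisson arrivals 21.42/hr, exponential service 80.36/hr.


ρ = λ/μ = 21.42/80.36 = 0.2666
L = ρ/(1−ρ) = 0.2666/(1 − 0.2666) = 0.2666/0.7334 = 0.3634

Final: 0.3634


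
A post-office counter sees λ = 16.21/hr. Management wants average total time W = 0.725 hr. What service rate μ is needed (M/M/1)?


W = 1/(μ−λ) ⇒ μ − λ = 1/W = 1/0.725 = 1.3793
μ = λ + 1/W = 16.21 + 1.3793 = 17.5893 per hr

Final: 17.5893 /hr


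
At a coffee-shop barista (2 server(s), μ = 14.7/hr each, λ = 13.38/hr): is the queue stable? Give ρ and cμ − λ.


Total capacity cμ = 2·14.7 = 29.40/hr
ρ = λ/(cμ) = 13.38/29.40 = 0.4551
Stable ⇔ ρ < 1: YES
Spare capacity = cμ − λ = 29.40 − 13.38 = 16.02/hr

Final: ρ = 0.4551; stable; margin = 16.02/hr


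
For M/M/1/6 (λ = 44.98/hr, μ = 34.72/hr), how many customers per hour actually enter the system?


ρ = 1.2955; P_K = (1−ρ)ρ^6/(1−ρ^7) = 0.272612
λ_eff = λ(1 − P_K) = 44.98·(1 − 0.272612) = 44.98·0.727388 = 32.7179 /hr

Final: 32.7179 /hr


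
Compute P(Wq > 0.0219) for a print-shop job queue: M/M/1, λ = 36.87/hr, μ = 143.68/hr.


ρ = 36.87/143.68 = 0.2566
P(Wq > t) = ρ·e^{−(μ−λ)t} = 0.2566·e^{−2.3391}
= 0.2566·0.096411 = 0.024740

Final: 0.024740


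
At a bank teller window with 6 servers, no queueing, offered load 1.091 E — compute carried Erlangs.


B(6,1.091) = 0.0007868 (Erlang-B)
Carried load = a(1 − B) = 1.091·(1 − 0.0007868) = 1.091·0.999213 = 1.0901 E

Final: 1.0901 Erlangs


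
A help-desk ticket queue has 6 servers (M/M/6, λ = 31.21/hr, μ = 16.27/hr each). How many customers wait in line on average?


a = λ/μ = 1.9183; ρ = a/6 = 0.3197
P₀ = 0.146695
Lq = P₀·a^c·ρ / (c!·(1−ρ)²) = 0.146695·49.82385·0.3197/(720·0.46280)
= 0.007013

Final: 0.007013


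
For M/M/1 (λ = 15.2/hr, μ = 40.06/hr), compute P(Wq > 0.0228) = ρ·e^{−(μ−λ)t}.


ρ = 15.2/40.06 = 0.3794
P(Wq > t) = ρ·e^{−(μ−λ)t} = 0.3794·e^{−0.5668}
= 0.3794·0.567333 = 0.215264

Final: 0.215264


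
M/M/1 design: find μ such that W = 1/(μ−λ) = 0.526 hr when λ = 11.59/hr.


W = 1/(μ−λ) ⇒ μ − λ = 1/W = 1/0.526 = 1.9011
μ = λ + 1/W = 11.59 + 1.9011 = 13.4911 per hr

Final: 13.4911 /hr


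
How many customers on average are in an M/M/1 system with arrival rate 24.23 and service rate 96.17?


ρ = λ/μ = 24.23/96.17 = 0.2519
L = ρ/(1−ρ) = 0.2519/(1 − 0.2519) = 0.2519/0.7481 = 0.3368

Final: 0.3368


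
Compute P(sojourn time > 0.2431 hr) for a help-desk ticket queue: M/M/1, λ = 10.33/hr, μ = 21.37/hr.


W ~ Exponential(μ−λ) for M/M/1.
μ − λ = 21.37 − 10.33 = 11.0400
P(W > t) = e^{−(μ−λ)t} = e^{−2.6838} = 0.068301

Final: 0.068301


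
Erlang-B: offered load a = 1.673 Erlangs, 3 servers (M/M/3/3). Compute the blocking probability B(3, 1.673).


B(c,a) = (a^c/c!) / Σ_{k=0}^{c} a^k/k!
a^3/3! = 0.780435
Σ terms (k=0..3): 1.00000 + 1.67300 + 1.39946 + 0.78043 = 4.852899
B = 0.780435/4.852899 = 0.160818

Final: 0.160818


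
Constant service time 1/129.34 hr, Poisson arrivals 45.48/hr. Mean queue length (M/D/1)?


ρ = 45.48/129.34 = 0.3516
M/D/1: Lq = ρ²/(2(1−ρ)) = 0.1236/(2·0.6484) = 0.09535

Final: 0.09535


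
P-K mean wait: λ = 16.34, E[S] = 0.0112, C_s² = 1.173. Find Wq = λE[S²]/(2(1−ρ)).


ρ = λ·E[S] = 16.34·0.0112 = 0.1830
E[S²] = E[S]²(1+C_s²) = 0.0112²·(1+1.173) = 0.0002726
Wq = λ·E[S²]/(2(1−ρ)) = 16.34·0.0002726/(2·0.8170) = 0.002726 hr

Final: 0.002726 hr


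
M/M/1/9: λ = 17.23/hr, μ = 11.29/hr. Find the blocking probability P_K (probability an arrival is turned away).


ρ = λ/μ = 17.23/11.29 = 1.5261
P_K = (1−ρ)ρ^K/(1−ρ^(K+1)) = (-0.5261·44.907825)/(1 − 68.535148)
= -23.627323/-67.535148 = 0.349852

Final: 0.349852


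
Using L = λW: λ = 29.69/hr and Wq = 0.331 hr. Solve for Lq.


Lq = λWq = 29.69·0.331 = 9.8274

Final: 9.8274


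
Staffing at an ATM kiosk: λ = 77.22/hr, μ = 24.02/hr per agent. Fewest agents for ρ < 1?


Stability requires cμ > λ ⇔ c > λ/μ.
λ/μ = 77.22/24.02 = 3.2148
Minimum integer c = ⌊3.2148⌋ + 1 = 4
Check: 4·24.02 = 96.08 > 77.22, while 3·24.02 = 72.06 ≤ 77.22

Final: 4 servers


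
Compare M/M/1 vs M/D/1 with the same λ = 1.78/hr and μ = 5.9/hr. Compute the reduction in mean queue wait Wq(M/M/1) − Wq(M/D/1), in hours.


ρ = 1.78/5.9 = 0.3017
Wq(M/M/1) = ρ/(μ−λ) = 0.3017/4.12 = 0.07323 hr
Wq(M/D/1) = ρ/(2(μ−λ)) = 0.03661 hr
Savings = 0.07323 − 0.03661 = 0.03661 hr

Final: 0.03661 hr


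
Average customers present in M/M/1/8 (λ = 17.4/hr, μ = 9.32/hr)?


ρ = 17.4/9.32 = 1.8670
L = ρ[1 − (K+1)ρ^K + Kρ^(K+1)] / [(1−ρ)(1−ρ^(K+1))]
Numerator: 1.8670·(1 − 9·147.593315 + 8·275.549751) = 1637.426206
Denominator: (-0.8670)·(-274.549751) = 238.021673
L = 1637.426206/238.021673 = 6.8793

Final: 6.8793


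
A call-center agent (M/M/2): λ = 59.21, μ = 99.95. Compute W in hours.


a = 0.5924; ρ = 0.2962; P₀ = 0.542974
Lq = P₀·a^c·ρ/(c!(1−ρ)²) = 0.05697
Wq = Lq/λ = 0.05697/59.21 = 0.0009622 hr
W = Wq + 1/μ = 0.0009622 + 0.01001 = 0.01097 hr

Final: 0.01097 hr


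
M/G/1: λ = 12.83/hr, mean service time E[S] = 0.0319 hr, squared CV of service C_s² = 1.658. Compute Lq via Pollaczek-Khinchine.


ρ = λ·E[S] = 12.83·0.0319 = 0.4093
Lq = ρ²(1+C_s²)/(2(1−ρ)) = 0.1675·(1+1.658)/(2·0.5907)
= 0.1675·2.6580/1.1814 = 0.37686

Final: 0.37686


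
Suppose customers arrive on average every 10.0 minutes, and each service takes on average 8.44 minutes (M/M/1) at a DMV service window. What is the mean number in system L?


λ = 60/10.0 = 6.0000 /hr
μ = 60/8.44 = 7.1090 /hr
ρ = λ/μ = 6.0000/7.1090 = 0.8440
L = ρ/(1−ρ) = 0.8440/0.1560 = 5.4103

Final: 5.4103


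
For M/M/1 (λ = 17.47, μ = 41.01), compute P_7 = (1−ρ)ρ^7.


ρ = 17.47/41.01 = 0.4260
P_n = (1−ρ)·ρ^n = (1 − 0.4260)·0.4260^7 = 0.5740·0.002546 = 0.001461

Final: 0.001461


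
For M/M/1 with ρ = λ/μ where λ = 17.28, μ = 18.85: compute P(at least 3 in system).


ρ = 17.28/18.85 = 0.9167
P(N ≥ n) = ρ^n = 0.9167^3 = 0.770366

Final: 0.770366


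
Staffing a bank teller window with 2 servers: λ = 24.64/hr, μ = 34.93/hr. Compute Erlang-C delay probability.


a = λ/μ = 0.7054; ρ = a/2 = 0.3527
P₀ = 0.478519 (from M/M/c formula)
C(c,a) = [a^c/(c!(1−ρ))]·P₀ = [0.49760/(2·0.6473)]·0.478519
= 0.38437·0.478519 = 0.183929

Final: 0.183929


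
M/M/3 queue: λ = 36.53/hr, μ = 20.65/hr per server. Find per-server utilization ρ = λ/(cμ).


ρ = λ/(cμ) = 36.53/(3·20.65) = 36.53/61.95 = 0.5897

Final: 0.5897


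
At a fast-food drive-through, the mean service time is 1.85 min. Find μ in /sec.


μ = 1/(service time) in consistent units.
1 second = 0.0166667 min, so μ = 0.0166667/1.85 = 0.009009 per second

Final: 0.009009 /sec


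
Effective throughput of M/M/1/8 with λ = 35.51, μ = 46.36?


ρ = 0.7660; P_K = (1−ρ)ρ^8/(1−ρ^9) = 0.030497
λ_eff = λ(1 − P_K) = 35.51·(1 − 0.030497) = 35.51·0.969503 = 34.4270 /hr

Final: 34.4270 /hr


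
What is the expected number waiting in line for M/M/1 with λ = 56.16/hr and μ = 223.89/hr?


ρ = 56.16/223.89 = 0.2508
Lq = ρ²/(1−ρ) = 0.06292/0.7492 = 0.08399

Final: 0.08399


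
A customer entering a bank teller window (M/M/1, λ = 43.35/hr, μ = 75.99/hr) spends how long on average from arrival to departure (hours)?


W = 1/(μ−λ) = 1/(75.99 − 43.35) = 1/32.64 = 0.03064 hr

Final: 0.03064 hr


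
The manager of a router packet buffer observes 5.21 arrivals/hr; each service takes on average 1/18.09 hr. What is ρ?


ρ = λ/μ = 5.21/18.09 = 0.2880

Final: 0.2880


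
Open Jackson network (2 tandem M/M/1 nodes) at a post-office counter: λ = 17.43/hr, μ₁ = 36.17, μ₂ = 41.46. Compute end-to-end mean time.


Each node sees arrival rate λ = 17.43/hr (tandem ⇒ throughput preserved).
W₁ = 1/(μ₁−λ) = 1/(36.17−17.43) = 0.05336 hr
W₂ = 1/(μ₂−λ) = 1/(41.46−17.43) = 0.04161 hr
W_total = W₁ + W₂ = 0.05336 + 0.04161 = 0.09498 hr

Final: 0.09498 hr


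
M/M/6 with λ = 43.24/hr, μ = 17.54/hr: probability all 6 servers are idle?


a = λ/μ = 43.24/17.54 = 2.4652; ρ = a/c = 0.4109
Σ_{k=0}^{5} a^k/k! (terms k=0..5) = 1.00000 + 2.46522 + 3.03866 + 2.49699 + 1.53891 + 0.75875 = 11.29853
Tail: a^6/(6!(1−ρ)) = 224.45877/(720·0.5891) = 0.52917
P₀ = 1/(11.29853 + 0.52917) = 1/11.82770 = 0.084547

Final: 0.084547


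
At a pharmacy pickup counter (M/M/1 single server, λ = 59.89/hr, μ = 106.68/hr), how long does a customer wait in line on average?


ρ = 59.89/106.68 = 0.5614
Wq = ρ/(μ−λ) = 0.5614/(106.68 − 59.89) = 0.5614/46.79 = 0.01200 hr

Final: 0.01200 hr


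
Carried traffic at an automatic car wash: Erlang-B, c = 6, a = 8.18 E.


B(6,8.18) = 0.399432 (Erlang-B)
Carried load = a(1 − B) = 8.18·(1 − 0.399432) = 8.18·0.600568 = 4.9126 E

Final: 4.9126 Erlangs


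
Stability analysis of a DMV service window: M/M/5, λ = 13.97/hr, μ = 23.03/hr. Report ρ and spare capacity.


Total capacity cμ = 5·23.03 = 115.15/hr
ρ = λ/(cμ) = 13.97/115.15 = 0.1213
Stable ⇔ ρ < 1: YES
Spare capacity = cμ − λ = 115.15 − 13.97 = 101.18/hr

Final: ρ = 0.1213; stable; margin = 101.18/hr


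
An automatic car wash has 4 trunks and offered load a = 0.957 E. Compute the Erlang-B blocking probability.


B(c,a) = (a^c/c!) / Σ_{k=0}^{c} a^k/k!
a^4/4! = 0.034949
Σ terms (k=0..4): 1.00000 + 0.95700 + 0.45792 + 0.14608 + 0.03495 = 2.595952
B = 0.034949/2.595952 = 0.013463

Final: 0.013463


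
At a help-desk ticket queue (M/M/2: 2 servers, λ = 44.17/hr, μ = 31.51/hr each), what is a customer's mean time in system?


a = 1.4018; ρ = 0.7009; P₀ = 0.175856
Lq = P₀·a^c·ρ/(c!(1−ρ)²) = 1.35353
Wq = Lq/λ = 1.35353/44.17 = 0.03064 hr
W = Wq + 1/μ = 0.03064 + 0.03174 = 0.06238 hr

Final: 0.06238 hr


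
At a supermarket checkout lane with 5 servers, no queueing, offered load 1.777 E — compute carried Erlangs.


B(5,1.777) = 0.025222 (Erlang-B)
Carried load = a(1 − B) = 1.777·(1 − 0.025222) = 1.777·0.974778 = 1.7322 E

Final: 1.7322 Erlangs


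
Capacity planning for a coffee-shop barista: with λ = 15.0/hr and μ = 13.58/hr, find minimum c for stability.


Stability requires cμ > λ ⇔ c > λ/μ.
λ/μ = 15.0/13.58 = 1.1046
Minimum integer c = ⌊1.1046⌋ + 1 = 2
Check: 2·13.58 = 27.16 > 15.0, while 1·13.58 = 13.58 ≤ 15.0

Final: 2 servers


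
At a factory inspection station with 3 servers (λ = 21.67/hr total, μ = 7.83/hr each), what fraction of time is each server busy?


ρ = λ/(cμ) = 21.67/(3·7.83) = 21.67/23.49 = 0.9225

Final: 0.9225


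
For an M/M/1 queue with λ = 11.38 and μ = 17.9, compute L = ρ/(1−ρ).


ρ = λ/μ = 11.38/17.9 = 0.6358
L = ρ/(1−ρ) = 0.6358/(1 − 0.6358) = 0.6358/0.3642 = 1.7454

Final: 1.7454


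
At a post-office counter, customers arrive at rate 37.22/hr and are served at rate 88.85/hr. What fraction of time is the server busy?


ρ = λ/μ = 37.22/88.85 = 0.4189

Final: 0.4189


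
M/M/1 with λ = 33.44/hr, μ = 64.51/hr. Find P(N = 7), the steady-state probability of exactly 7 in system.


ρ = 33.44/64.51 = 0.5184
P_n = (1−ρ)·ρ^n = (1 − 0.5184)·0.5184^7 = 0.4816·0.010057 = 0.004844

Final: 0.004844


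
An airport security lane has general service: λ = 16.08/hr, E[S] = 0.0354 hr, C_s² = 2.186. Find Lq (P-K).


ρ = λ·E[S] = 16.08·0.0354 = 0.5692
Lq = ρ²(1+C_s²)/(2(1−ρ)) = 0.3240·(1+2.186)/(2·0.4308)
= 0.3240·3.1860/0.8615 = 1.19826

Final: 1.19826
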